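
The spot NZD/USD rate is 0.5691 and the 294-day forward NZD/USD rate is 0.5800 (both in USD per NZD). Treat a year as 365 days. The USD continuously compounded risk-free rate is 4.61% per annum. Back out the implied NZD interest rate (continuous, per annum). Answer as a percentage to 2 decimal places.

F = S·e^((r_USD − r_NZD)T) ⇒ r_NZD = r_USD − ln(F/S)/T
ln(0.5800/0.5691) = 0.018972; /(294/365) = 0.023554
r_NZD = 0.0461 − 0.023554 = 0.022546
r_NZD = 2.25%

2.25%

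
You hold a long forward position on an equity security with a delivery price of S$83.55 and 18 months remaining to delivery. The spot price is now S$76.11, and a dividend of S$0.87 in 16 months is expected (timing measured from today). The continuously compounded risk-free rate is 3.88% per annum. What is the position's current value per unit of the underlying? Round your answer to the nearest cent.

PV(remaining dividends) I = 0.87·e^(−0.0388·16/12) = 0.8261
Current forward F = (S − I)·e^(rT) = (76.11 − 0.8261)·e^(0.0388·18/12) = 75.2839 × 1.059927 = 79.7954
Value (long) = (F − K)·e^(−rT) = (79.7954 − 83.55) × 0.943461 = -3.5423
Value = -S$3.54

-S$3.54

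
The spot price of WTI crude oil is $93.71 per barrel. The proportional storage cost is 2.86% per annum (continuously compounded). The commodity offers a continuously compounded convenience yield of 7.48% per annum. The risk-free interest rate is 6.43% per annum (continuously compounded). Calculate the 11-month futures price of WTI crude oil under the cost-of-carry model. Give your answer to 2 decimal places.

Net carry = r + u − y = 0.0643 + 0.0286 − 0.0748 = 0.0181
F = S·e^((r+u−y)T) = 93.71 · e^(0.0181 × 11/12) = 93.71 · e^0.016592
= 93.71 × 1.016730 = $95.28 per barrel

$95.28 per barrel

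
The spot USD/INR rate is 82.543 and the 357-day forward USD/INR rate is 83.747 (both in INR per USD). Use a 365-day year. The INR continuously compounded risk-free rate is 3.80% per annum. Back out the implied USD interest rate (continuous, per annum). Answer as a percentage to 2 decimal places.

2.32%

F = S·e^((r_INR − r_USD)T) ⇒ r_USD = r_INR − ln(F/S)/T
ln(83.747/82.543) = 0.014481; /(357/365) = 0.014806
r_USD = 0.0380 − 0.014806 = 0.023194
r_USD = 2.32%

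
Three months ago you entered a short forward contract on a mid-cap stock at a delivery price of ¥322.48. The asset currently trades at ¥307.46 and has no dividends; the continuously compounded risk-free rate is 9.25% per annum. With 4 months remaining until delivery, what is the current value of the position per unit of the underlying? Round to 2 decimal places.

¥5.23

Current fair forward for the remaining 4 months: F = S·e^(r·T), r = 0.0925
F = 307.46 · e^(0.0925 × 4/12) = 307.46 × 1.031314 = 317.0878
Value of long forward = (F − K)·e^(−rT) = (317.0878 − 322.48) · e^(−0.0925·4/12)
= -5.3922 × 0.969637 = -5.23
Short position value = −(long value) = ¥5.23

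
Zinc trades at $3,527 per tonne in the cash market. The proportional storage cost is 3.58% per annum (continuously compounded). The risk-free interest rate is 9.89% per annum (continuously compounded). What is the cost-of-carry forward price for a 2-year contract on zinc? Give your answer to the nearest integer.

$4,617 per tonne

Net carry = r + u − y = 0.0989 + 0.0358 − 0.0000 = 0.1347
F = S·e^((r+u−y)T) = 3527 · e^(0.1347 × 2) = 3527 · e^0.269400
= 3527 × 1.309179 = $4,617 per tonne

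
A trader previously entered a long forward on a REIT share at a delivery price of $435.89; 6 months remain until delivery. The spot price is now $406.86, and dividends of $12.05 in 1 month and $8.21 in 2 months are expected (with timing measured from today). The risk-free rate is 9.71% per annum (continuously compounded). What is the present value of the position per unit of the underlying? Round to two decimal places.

PV(remaining dividends) I = 12.05·e^(−0.0971·1/12) + 8.21·e^(−0.0971·2/12) = 20.0311
Current forward F = (S − I)·e^(rT) = (406.86 − 20.0311)·e^(0.0971·6/12) = 386.8289 × 1.049748 = 406.0729
Value (long) = (F − K)·e^(−rT) = (406.0729 − 435.89) × 0.952610 = -28.4041
Value = -$28.40

-$28.40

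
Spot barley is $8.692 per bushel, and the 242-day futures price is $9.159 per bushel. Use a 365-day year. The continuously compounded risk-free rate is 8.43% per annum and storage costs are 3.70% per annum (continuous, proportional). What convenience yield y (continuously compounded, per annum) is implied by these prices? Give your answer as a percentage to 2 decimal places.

F = S·e^((r+u−y)T) ⇒ (r+u−y) = ln(F/S)/T
ln(9.159/8.692) = 0.052334; /T ⇒ 0.078934
y = r + u − ln(F/S)/T = 0.0843 + 0.0370 − 0.078934 = 0.042366
y = 4.24%

4.24%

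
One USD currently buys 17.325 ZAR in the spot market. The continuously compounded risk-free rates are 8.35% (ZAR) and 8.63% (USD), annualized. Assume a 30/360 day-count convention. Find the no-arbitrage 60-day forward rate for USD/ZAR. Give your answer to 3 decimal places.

17.317

F = S·e^((r_ZAR − r_USD)T) = 17.325 · e^((0.0835 − 0.0863) × 60/360)
= 17.325 · e^-0.000467 = 17.325 × 0.999533
F = 17.317 ZAR per USD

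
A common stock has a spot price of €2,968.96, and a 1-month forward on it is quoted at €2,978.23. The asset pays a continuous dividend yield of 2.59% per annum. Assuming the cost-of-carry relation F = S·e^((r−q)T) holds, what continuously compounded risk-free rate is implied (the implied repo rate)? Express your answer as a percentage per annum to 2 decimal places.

From F = S·e^((r−q)T): (r − q) = ln(F/S)/T
ln(2978.23/2968.96) = ln(1.003122) = 0.003117
(r − q) = 0.003117 / (1/12) = 0.037404
r = ln(F/S)/T + q = 0.037404 + 0.0259 = 0.063304
r = 6.33%

6.33%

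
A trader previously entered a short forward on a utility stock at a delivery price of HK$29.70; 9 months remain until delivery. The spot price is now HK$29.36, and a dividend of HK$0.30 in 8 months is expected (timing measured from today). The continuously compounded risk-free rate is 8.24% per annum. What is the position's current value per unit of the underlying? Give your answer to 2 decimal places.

PV(remaining dividends) I = 0.30·e^(−0.0824·8/12) = 0.2840
Current forward F = (S − I)·e^(rT) = (29.36 − 0.2840)·e^(0.0824·9/12) = 29.0760 × 1.063750 = 30.9296
Value (long) = (F − K)·e^(−rT) = (30.9296 − 29.70) × 0.940071 = 1.1559
Short position value = −(long value) = -HK$1.16

-HK$1.16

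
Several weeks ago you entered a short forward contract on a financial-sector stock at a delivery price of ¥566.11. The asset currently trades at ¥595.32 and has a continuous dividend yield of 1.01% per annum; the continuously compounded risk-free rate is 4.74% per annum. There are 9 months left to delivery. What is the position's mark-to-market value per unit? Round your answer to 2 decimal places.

-¥44.49

Current fair forward for the remaining 9 months: F = S·e^((r − q)·T), (r − q) = 0.0474 − 0.0101 = 0.0373
F = 595.32 · e^(0.0373 × 9/12) = 595.32 × 1.028370 = 612.2092
Value of long forward = (F − K)·e^(−rT) = (612.2092 − 566.11) · e^(−0.0474·9/12)
= 46.0992 × 0.965074 = 44.49
Short position value = −(long value) = -¥44.49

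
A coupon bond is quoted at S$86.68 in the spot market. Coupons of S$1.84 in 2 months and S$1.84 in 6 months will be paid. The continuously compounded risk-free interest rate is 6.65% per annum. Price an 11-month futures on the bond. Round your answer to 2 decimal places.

S$88.30

PV(coupons) I = 1.84·e^(−0.0665·2/12) + 1.84·e^(−0.0665·6/12)
I = 1.8197 + 1.7798 = 3.5995
F = (S − I)·e^(rT) = (86.68 − 3.5995) · e^(0.0665·11/12)
= 83.0805 · e^0.060958 = 83.0805 × 1.062854 = S$88.30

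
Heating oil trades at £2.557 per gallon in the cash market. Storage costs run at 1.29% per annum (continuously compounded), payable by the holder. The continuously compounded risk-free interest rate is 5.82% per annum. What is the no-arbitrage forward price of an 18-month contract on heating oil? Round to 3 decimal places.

Net carry = r + u − y = 0.0582 + 0.0129 − 0.0000 = 0.0711
F = S·e^((r+u−y)T) = 2.557 · e^(0.0711 × 18/12) = 2.557 · e^0.106650
= 2.557 × 1.112545 = £2.845 per gallon

£2.845 per gallon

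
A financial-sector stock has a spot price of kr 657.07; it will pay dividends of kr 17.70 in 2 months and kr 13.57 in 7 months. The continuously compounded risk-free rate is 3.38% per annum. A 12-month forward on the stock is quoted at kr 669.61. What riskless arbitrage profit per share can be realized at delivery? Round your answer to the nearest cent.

kr 21.92 per share

PV(dividends) I = 17.70·e^(−0.0338·2/12) + 13.57·e^(−0.0338·7/12) = 30.9056
Fair forward F* = (S − I)·e^(rT) = (657.07 − 30.9056)·e^0.033800 = 626.1644 × 1.034378 = 647.6907
Market kr 669.61 > fair 647.6907: forward overpriced → cash-and-carry (borrow at r, buy the stock and collect the dividends, short the forward).
Profit at T = |F_mkt − F*| = |669.61 − 647.6907| = kr 21.92 per share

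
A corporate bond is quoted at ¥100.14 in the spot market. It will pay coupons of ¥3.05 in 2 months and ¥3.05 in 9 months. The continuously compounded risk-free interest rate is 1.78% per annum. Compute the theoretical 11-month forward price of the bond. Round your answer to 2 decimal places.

¥95.64

PV(coupons) I = 3.05·e^(−0.0178·2/12) + 3.05·e^(−0.0178·9/12)
I = 3.0410 + 3.0096 = 6.0506
F = (S − I)·e^(rT) = (100.14 − 6.0506) · e^(0.0178·11/12)
= 94.0894 · e^0.016317 = 94.0894 × 1.016451 = ¥95.64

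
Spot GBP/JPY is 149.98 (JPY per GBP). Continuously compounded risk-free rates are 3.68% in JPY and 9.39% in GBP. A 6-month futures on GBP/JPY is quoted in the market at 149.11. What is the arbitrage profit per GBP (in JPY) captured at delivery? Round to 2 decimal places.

Fair futures: F* = S·e^(carry·T), with carry = (r_JPY − r_GBP) = 0.0368 − 0.0939 = -0.0571
F* = 149.98 · e^(-0.0571 × 6/12) = 149.98 · e^-0.028550 = 149.98 × 0.971854 = 145.7587
Market 149.11 > fair 145.7587: forward overpriced → cash-and-carry (buy spot, short the forward).
At maturity, profit = |F_mkt − F*| = |149.11 − 145.7587| = 3.35 per GBP (in JPY)

3.35 per GBP (in JPY)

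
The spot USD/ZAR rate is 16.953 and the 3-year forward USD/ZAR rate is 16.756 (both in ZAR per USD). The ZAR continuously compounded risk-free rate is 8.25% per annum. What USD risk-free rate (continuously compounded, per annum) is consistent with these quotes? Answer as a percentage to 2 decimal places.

F = S·e^((r_ZAR − r_USD)T) ⇒ r_USD = r_ZAR − ln(F/S)/T
ln(16.756/16.953) = -0.011688; /(3) = -0.003896
r_USD = 0.0825 + 0.003896 = 0.086396
r_USD = 8.64%

8.64%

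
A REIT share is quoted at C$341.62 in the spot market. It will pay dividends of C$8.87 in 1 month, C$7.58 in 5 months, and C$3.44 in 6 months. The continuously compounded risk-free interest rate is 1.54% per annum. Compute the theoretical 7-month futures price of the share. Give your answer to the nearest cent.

C$324.72

PV(dividends) I = 8.87·e^(−0.0154·1/12) + 7.58·e^(−0.0154·5/12) + 3.44·e^(−0.0154·6/12)
I = 8.8586 + 7.5315 + 3.4136 = 19.8037
F = (S − I)·e^(rT) = (341.62 − 19.8037) · e^(0.0154·7/12)
= 321.8163 · e^0.008983 = 321.8163 × 1.009023 = C$324.72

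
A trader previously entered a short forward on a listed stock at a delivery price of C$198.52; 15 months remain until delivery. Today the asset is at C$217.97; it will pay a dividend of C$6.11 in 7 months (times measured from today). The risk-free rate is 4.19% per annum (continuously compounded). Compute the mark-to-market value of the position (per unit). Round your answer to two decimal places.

PV(remaining dividends) I = 6.11·e^(−0.0419·7/12) = 5.9625
Current forward F = (S − I)·e^(rT) = (217.97 − 5.9625)·e^(0.0419·15/12) = 212.0075 × 1.053771 = 223.4074
Value (long) = (F − K)·e^(−rT) = (223.4074 − 198.52) × 0.948973 = 23.6175
Short position value = −(long value) = -C$23.62

-C$23.62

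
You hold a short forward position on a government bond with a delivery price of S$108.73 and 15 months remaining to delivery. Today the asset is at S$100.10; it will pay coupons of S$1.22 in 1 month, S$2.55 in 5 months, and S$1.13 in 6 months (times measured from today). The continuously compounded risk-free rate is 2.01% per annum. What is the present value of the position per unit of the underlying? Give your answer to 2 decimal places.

S$10.80

PV(remaining coupons) I = 1.22·e^(−0.0201·1/12) + 2.55·e^(−0.0201·5/12) + 1.13·e^(−0.0201·6/12) = 4.8654
Current forward F = (S − I)·e^(rT) = (100.10 − 4.8654)·e^(0.0201·15/12) = 95.2346 × 1.025443 = 97.6577
Value (long) = (F − K)·e^(−rT) = (97.6577 − 108.73) × 0.975188 = -10.7976
Short position value = −(long value) = S$10.80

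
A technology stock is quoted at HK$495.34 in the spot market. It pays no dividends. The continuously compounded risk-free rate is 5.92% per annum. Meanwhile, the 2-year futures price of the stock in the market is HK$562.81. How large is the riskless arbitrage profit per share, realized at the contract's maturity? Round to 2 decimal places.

Fair futures: F* = S·e^(carry·T), with carry = r = 0.0592
F* = 495.34 · e^(0.0592 × 2) = 495.34 · e^0.118400 = 495.34 × 1.125694 = HK$557.6013
Market HK$562.81 > fair HK$557.6013: forward overpriced → cash-and-carry (buy spot, short the forward).
At maturity, profit = |F_mkt − F*| = |562.81 − 557.6013| = HK$5.21 per share

HK$5.21 per share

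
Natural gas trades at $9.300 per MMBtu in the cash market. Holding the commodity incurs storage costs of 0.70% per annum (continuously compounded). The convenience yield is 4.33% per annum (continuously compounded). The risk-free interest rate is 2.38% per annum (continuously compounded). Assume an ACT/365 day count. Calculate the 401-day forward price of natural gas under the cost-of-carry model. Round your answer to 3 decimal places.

Net carry = r + u − y = 0.0238 + 0.0070 − 0.0433 = -0.0125
F = S·e^((r+u−y)T) = 9.300 · e^(-0.0125 × 401/365) = 9.300 · e^-0.013733
= 9.300 × 0.986361 = $9.173 per MMBtu

$9.173 per MMBtu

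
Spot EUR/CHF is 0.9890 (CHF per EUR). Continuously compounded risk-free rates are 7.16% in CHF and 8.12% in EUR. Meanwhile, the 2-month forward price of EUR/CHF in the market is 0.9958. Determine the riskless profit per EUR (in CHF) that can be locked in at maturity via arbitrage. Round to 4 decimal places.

Fair forward: F* = S·e^(carry·T), with carry = (r_CHF − r_EUR) = 0.0716 − 0.0812 = -0.0096
F* = 0.9890 · e^(-0.0096 × 2/12) = 0.9890 · e^-0.001600 = 0.9890 × 0.998401 = 0.9874
Market 0.9958 > fair 0.9874: forward overpriced → cash-and-carry (buy spot, short the forward).
At maturity, profit = |F_mkt − F*| = |0.9958 − 0.9874| = 0.0084 per EUR (in CHF)

0.0084 per EUR (in CHF)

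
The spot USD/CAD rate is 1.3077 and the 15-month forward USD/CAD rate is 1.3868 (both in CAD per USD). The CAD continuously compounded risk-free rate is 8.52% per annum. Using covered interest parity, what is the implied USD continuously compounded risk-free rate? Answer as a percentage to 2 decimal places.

F = S·e^((r_CAD − r_USD)T) ⇒ r_USD = r_CAD − ln(F/S)/T
ln(1.3868/1.3077) = 0.058729; /(15/12) = 0.046983
r_USD = 0.0852 − 0.046983 = 0.038217
r_USD = 3.82%

3.82%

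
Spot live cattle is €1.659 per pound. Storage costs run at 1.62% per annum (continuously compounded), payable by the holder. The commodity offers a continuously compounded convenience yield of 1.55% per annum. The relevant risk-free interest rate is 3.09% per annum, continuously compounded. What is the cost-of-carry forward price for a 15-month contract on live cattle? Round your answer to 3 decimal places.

€1.726 per pound

Net carry = r + u − y = 0.0309 + 0.0162 − 0.0155 = 0.0316
F = S·e^((r+u−y)T) = 1.659 · e^(0.0316 × 15/12) = 1.659 · e^0.039500
= 1.659 × 1.040290 = €1.726 per pound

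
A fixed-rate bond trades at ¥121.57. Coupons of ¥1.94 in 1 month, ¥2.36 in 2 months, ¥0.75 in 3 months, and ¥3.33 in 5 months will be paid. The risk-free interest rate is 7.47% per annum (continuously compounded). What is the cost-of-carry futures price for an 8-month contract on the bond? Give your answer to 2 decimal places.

PV(coupons) I = 1.94·e^(−0.0747·1/12) + 2.36·e^(−0.0747·2/12) + 0.75·e^(−0.0747·3/12) + 3.33·e^(−0.0747·5/12)
I = 1.9280 + 2.3308 + 0.7361 + 3.2280 = 8.2229
F = (S − I)·e^(rT) = (121.57 − 8.2229) · e^(0.0747·8/12)
= 113.3471 · e^0.049800 = 113.3471 × 1.051061 = ¥119.13

¥119.13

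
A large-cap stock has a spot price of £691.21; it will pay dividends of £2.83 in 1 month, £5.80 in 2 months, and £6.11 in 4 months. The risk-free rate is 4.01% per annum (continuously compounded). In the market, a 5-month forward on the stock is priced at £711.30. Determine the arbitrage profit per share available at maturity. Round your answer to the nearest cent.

PV(dividends) I = 2.83·e^(−0.0401·1/12) + 5.80·e^(−0.0401·2/12) + 6.11·e^(−0.0401·4/12) = 14.6108
Fair forward F* = (S − I)·e^(rT) = (691.21 − 14.6108)·e^0.016708 = 676.5992 × 1.016848 = 687.9985
Market £711.30 > fair 687.9985: forward overpriced → cash-and-carry (borrow at r, buy the stock and collect the dividends, short the forward).
Profit at T = |F_mkt − F*| = |711.30 − 687.9985| = £23.30 per share

£23.30 per share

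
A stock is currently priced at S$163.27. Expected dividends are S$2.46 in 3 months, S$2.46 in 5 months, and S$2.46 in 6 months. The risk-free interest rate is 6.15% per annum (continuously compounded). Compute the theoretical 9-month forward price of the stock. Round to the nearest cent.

S$163.43

PV(dividends) I = 2.46·e^(−0.0615·3/12) + 2.46·e^(−0.0615·5/12) + 2.46·e^(−0.0615·6/12)
I = 2.4225 + 2.3978 + 2.3855 = 7.2058
F = (S − I)·e^(rT) = (163.27 − 7.2058) · e^(0.0615·9/12)
= 156.0642 · e^0.046125 = 156.0642 × 1.047205 = S$163.43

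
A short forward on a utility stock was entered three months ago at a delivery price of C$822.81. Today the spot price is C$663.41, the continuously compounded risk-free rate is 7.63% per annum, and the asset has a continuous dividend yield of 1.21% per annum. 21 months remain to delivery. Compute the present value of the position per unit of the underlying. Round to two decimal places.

Current fair forward for the remaining 21 months: F = S·e^((r − q)·T), (r − q) = 0.0763 − 0.0121 = 0.0642
F = 663.41 · e^(0.0642 × 21/12) = 663.41 × 1.118904 = 742.2921
Value of long forward = (F − K)·e^(−rT) = (742.2921 − 822.81) · e^(−0.0763·21/12)
= -80.5179 × 0.875006 = -70.45
Short position value = −(long value) = C$70.45

C$70.45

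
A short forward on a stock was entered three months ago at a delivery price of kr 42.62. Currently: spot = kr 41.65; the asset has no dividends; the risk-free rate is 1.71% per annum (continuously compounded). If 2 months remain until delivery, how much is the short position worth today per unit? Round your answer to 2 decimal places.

kr 0.85

Current fair forward for the remaining 2 months: F = S·e^(r·T), r = 0.0171
F = 41.65 · e^(0.0171 × 2/12) = 41.65 × 1.002854 = 41.7689
Value of long forward = (F − K)·e^(−rT) = (41.7689 − 42.62) · e^(−0.0171·2/12)
= -0.8511 × 0.997154 = -0.85
Short position value = −(long value) = kr 0.85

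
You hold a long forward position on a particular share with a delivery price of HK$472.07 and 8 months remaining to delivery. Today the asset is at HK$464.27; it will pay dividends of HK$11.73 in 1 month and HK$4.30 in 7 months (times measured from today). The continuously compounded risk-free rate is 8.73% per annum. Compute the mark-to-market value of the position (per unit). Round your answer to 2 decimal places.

PV(remaining dividends) I = 11.73·e^(−0.0873·1/12) + 4.30·e^(−0.0873·7/12) = 15.7315
Current forward F = (S − I)·e^(rT) = (464.27 − 15.7315)·e^(0.0873·8/12) = 448.5385 × 1.059927 = 475.4181
Value (long) = (F − K)·e^(−rT) = (475.4181 − 472.07) × 0.943461 = 3.1588
Value = HK$3.16

HK$3.16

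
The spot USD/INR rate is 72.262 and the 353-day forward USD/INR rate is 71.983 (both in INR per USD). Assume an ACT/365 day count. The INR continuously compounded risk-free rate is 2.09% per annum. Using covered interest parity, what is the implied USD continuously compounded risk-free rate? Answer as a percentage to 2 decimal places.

2.49%

F = S·e^((r_INR − r_USD)T) ⇒ r_USD = r_INR − ln(F/S)/T
ln(71.983/72.262) = -0.003868; /(353/365) = -0.003999
r_USD = 0.0209 + 0.003999 = 0.024899
r_USD = 2.49%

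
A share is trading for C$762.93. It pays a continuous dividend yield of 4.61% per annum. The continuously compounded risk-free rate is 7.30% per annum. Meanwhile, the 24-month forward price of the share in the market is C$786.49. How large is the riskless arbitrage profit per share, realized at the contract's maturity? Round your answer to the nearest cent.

Fair forward: F* = S·e^(carry·T), with carry = (r − q) = 0.0730 − 0.0461 = 0.0269
F* = 762.93 · e^(0.0269 × 24/12) = 762.93 · e^0.053800 = 762.93 × 1.055274 = C$805.1002
Market C$786.49 < fair C$805.1002: forward underpriced → reverse cash-and-carry (short spot, go long the forward).
At maturity, profit = |F_mkt − F*| = |786.49 − 805.1002| = C$18.61 per share

C$18.61 per share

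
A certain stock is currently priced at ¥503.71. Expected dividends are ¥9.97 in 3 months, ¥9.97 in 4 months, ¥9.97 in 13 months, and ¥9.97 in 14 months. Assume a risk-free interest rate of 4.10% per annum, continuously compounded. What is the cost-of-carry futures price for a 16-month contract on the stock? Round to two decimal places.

¥491.09

PV(dividends) I = 9.97·e^(−0.0410·3/12) + 9.97·e^(−0.0410·4/12) + 9.97·e^(−0.0410·13/12) + 9.97·e^(−0.0410·14/12)
I = 9.8683 + 9.8347 + 9.5369 + 9.5043 = 38.7442
F = (S − I)·e^(rT) = (503.71 − 38.7442) · e^(0.0410·16/12)
= 464.9658 · e^0.054667 = 464.9658 × 1.056189 = ¥491.09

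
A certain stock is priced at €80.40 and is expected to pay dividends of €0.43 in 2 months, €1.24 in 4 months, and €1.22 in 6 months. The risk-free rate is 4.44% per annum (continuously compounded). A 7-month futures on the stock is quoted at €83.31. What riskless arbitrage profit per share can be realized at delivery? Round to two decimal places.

€3.72 per share

PV(dividends) I = 0.43·e^(−0.0444·2/12) + 1.24·e^(−0.0444·4/12) + 1.22·e^(−0.0444·6/12) = 2.8418
Fair futures F* = (S − I)·e^(rT) = (80.40 − 2.8418)·e^0.025900 = 77.5582 × 1.026238 = 79.5932
Market €83.31 > fair 79.5932: forward overpriced → cash-and-carry (borrow at r, buy the stock and collect the dividends, short the forward).
Profit at T = |F_mkt − F*| = |83.31 − 79.5932| = €3.72 per share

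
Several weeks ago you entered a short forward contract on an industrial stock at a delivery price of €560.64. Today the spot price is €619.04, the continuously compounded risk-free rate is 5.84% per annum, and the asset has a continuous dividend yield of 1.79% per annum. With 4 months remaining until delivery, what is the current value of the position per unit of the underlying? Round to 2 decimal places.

-€65.53

Current fair forward for the remaining 4 months: F = S·e^((r − q)·T), (r − q) = 0.0584 − 0.0179 = 0.0405
F = 619.04 · e^(0.0405 × 4/12) = 619.04 × 1.013592 = 627.4540
Value of long forward = (F − K)·e^(−rT) = (627.4540 − 560.64) · e^(−0.0584·4/12)
= 66.8140 × 0.980722 = 65.53
Short position value = −(long value) = -€65.53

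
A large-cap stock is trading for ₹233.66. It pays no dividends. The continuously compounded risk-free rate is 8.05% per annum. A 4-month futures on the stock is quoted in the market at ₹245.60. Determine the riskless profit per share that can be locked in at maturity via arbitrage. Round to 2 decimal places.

Fair futures: F* = S·e^(carry·T), with carry = r = 0.0805
F* = 233.66 · e^(0.0805 × 4/12) = 233.66 · e^0.026833 = 233.66 × 1.027196 = ₹240.0146
Market ₹245.60 > fair ₹240.0146: forward overpriced → cash-and-carry (buy spot, short the forward).
At maturity, profit = |F_mkt − F*| = |245.60 − 240.0146| = ₹5.59 per share

₹5.59 per share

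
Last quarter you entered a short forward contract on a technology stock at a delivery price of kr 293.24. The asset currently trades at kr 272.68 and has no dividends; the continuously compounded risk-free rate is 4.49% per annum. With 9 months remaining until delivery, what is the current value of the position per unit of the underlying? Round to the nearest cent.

kr 10.85

Current fair forward for the remaining 9 months: F = S·e^(r·T), r = 0.0449
F = 272.68 · e^(0.0449 × 9/12) = 272.68 × 1.034248 = 282.0187
Value of long forward = (F − K)·e^(−rT) = (282.0187 − 293.24) · e^(−0.0449·9/12)
= -11.2213 × 0.966886 = -10.85
Short position value = −(long value) = kr 10.85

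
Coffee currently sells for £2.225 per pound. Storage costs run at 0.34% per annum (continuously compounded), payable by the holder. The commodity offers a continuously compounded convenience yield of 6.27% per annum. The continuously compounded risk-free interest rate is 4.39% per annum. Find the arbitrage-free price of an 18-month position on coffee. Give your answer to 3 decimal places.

£2.174 per pound

Net carry = r + u − y = 0.0439 + 0.0034 − 0.0627 = -0.0154
F = S·e^((r+u−y)T) = 2.225 · e^(-0.0154 × 18/12) = 2.225 · e^-0.023100
= 2.225 × 0.977165 = £2.174 per pound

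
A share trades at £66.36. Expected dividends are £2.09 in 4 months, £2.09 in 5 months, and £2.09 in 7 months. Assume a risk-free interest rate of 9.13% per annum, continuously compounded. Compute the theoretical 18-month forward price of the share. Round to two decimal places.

PV(dividends) I = 2.09·e^(−0.0913·4/12) + 2.09·e^(−0.0913·5/12) + 2.09·e^(−0.0913·7/12)
I = 2.0274 + 2.0120 + 1.9816 = 6.0210
F = (S − I)·e^(rT) = (66.36 − 6.0210) · e^(0.0913·18/12)
= 60.3390 · e^0.136950 = 60.3390 × 1.146771 = £69.20

£69.20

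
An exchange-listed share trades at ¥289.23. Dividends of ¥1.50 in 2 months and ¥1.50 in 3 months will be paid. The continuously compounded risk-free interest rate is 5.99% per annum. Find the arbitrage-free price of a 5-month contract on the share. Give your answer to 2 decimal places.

PV(dividends) I = 1.50·e^(−0.0599·2/12) + 1.50·e^(−0.0599·3/12)
I = 1.4851 + 1.4777 = 2.9628
F = (S − I)·e^(rT) = (289.23 − 2.9628) · e^(0.0599·5/12)
= 286.2672 · e^0.024958 = 286.2672 × 1.025272 = ¥293.50

¥293.50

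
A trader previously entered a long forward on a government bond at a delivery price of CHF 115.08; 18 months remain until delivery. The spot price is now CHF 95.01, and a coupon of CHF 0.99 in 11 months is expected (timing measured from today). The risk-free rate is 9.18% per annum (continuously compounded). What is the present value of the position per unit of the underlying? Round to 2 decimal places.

PV(remaining coupons) I = 0.99·e^(−0.0918·11/12) = 0.9101
Current forward F = (S − I)·e^(rT) = (95.01 − 0.9101)·e^(0.0918·18/12) = 94.0999 × 1.147631 = 107.9920
Value (long) = (F − K)·e^(−rT) = (107.9920 − 115.08) × 0.871360 = -6.1762
Value = -CHF 6.18

-CHF 6.18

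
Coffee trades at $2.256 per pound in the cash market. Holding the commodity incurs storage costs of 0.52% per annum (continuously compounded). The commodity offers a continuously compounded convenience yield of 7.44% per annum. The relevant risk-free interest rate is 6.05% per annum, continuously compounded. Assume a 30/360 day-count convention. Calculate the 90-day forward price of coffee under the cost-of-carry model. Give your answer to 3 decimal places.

$2.251 per pound

Net carry = r + u − y = 0.0605 + 0.0052 − 0.0744 = -0.0087
F = S·e^((r+u−y)T) = 2.256 · e^(-0.0087 × 90/360) = 2.256 · e^-0.002175
= 2.256 × 0.997827 = $2.251 per pound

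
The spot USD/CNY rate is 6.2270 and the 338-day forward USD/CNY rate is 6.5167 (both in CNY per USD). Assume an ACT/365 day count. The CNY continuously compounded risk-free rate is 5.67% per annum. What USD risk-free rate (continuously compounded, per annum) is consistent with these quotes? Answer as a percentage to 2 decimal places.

0.76%

F = S·e^((r_CNY − r_USD)T) ⇒ r_USD = r_CNY − ln(F/S)/T
ln(6.5167/6.2270) = 0.045473; /(338/365) = 0.049105
r_USD = 0.0567 − 0.049105 = 0.007595
r_USD = 0.76%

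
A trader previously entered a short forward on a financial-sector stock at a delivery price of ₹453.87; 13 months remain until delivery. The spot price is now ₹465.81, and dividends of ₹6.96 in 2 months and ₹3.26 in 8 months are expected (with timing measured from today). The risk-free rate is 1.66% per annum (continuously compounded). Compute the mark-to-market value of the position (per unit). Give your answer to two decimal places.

-₹9.86

PV(remaining dividends) I = 6.96·e^(−0.0166·2/12) + 3.26·e^(−0.0166·8/12) = 10.1649
Current forward F = (S − I)·e^(rT) = (465.81 − 10.1649)·e^(0.0166·13/12) = 455.6451 × 1.018146 = 463.9132
Value (long) = (F − K)·e^(−rT) = (463.9132 − 453.87) × 0.982177 = 9.8642
Short position value = −(long value) = -₹9.86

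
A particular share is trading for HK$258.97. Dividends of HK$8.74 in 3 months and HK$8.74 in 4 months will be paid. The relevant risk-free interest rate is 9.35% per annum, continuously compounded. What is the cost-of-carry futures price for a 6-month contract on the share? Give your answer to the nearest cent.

PV(dividends) I = 8.74·e^(−0.0935·3/12) + 8.74·e^(−0.0935·4/12)
I = 8.5381 + 8.4718 = 17.0099
F = (S − I)·e^(rT) = (258.97 − 17.0099) · e^(0.0935·6/12)
= 241.9601 · e^0.046750 = 241.9601 × 1.047860 = HK$253.54

HK$253.54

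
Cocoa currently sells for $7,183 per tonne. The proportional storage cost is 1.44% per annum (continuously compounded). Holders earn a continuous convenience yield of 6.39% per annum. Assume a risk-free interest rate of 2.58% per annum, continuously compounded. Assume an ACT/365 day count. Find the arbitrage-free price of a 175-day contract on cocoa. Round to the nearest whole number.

$7,102 per tonne

Net carry = r + u − y = 0.0258 + 0.0144 − 0.0639 = -0.0237
F = S·e^((r+u−y)T) = 7183 · e^(-0.0237 × 175/365) = 7183 · e^-0.011363
= 7183 × 0.988701 = $7,102 per tonne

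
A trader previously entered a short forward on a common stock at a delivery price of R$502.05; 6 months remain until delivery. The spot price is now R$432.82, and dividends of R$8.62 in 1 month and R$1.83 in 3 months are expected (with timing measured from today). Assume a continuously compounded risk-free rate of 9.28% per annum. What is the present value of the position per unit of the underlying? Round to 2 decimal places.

PV(remaining dividends) I = 8.62·e^(−0.0928·1/12) + 1.83·e^(−0.0928·3/12) = 10.3416
Current forward F = (S − I)·e^(rT) = (432.82 − 10.3416)·e^(0.0928·6/12) = 422.4784 × 1.047493 = 442.5432
Value (long) = (F − K)·e^(−rT) = (442.5432 − 502.05) × 0.954660 = -56.8088
Short position value = −(long value) = R$56.81

R$56.81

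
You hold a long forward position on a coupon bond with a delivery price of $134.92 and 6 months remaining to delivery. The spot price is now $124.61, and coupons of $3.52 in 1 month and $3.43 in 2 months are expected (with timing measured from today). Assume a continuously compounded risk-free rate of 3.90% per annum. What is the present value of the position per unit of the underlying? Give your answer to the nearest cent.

-$14.62

PV(remaining coupons) I = 3.52·e^(−0.0390·1/12) + 3.43·e^(−0.0390·2/12) = 6.9164
Current forward F = (S − I)·e^(rT) = (124.61 − 6.9164)·e^(0.0390·6/12) = 117.6936 × 1.019691 = 120.0111
Value (long) = (F − K)·e^(−rT) = (120.0111 − 134.92) × 0.980689 = -14.6210
Value = -$14.62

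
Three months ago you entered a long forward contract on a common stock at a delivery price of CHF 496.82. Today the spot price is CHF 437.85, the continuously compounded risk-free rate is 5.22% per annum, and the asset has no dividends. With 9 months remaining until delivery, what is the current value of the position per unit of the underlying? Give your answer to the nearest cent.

-CHF 39.90

Current fair forward for the remaining 9 months: F = S·e^(r·T), r = 0.0522
F = 437.85 · e^(0.0522 × 9/12) = 437.85 × 1.039926 = 455.3316
Value of long forward = (F − K)·e^(−rT) = (455.3316 − 496.82) · e^(−0.0522·9/12)
= -41.4884 × 0.961606 = -39.90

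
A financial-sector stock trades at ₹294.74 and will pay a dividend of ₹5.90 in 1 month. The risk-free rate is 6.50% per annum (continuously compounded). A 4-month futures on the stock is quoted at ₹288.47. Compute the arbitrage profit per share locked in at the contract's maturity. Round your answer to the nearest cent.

₹6.73 per share

PV(dividends) I = 5.90·e^(−0.0650·1/12) = 5.8681
Fair futures F* = (S − I)·e^(rT) = (294.74 − 5.8681)·e^0.021667 = 288.8719 × 1.021903 = 295.1991
Market ₹288.47 < fair 295.1991: forward underpriced → reverse cash-and-carry (short the stock, invest proceeds at r, pay the dividends, go long the forward).
Profit at T = |F_mkt − F*| = |288.47 − 295.1991| = ₹6.73 per share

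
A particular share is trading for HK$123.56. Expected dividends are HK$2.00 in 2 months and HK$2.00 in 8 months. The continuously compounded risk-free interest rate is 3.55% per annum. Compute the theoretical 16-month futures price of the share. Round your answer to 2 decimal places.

PV(dividends) I = 2.00·e^(−0.0355·2/12) + 2.00·e^(−0.0355·8/12)
I = 1.9882 + 1.9532 = 3.9414
F = (S − I)·e^(rT) = (123.56 − 3.9414) · e^(0.0355·16/12)
= 119.6186 · e^0.047333 = 119.6186 × 1.048471 = HK$125.42

HK$125.42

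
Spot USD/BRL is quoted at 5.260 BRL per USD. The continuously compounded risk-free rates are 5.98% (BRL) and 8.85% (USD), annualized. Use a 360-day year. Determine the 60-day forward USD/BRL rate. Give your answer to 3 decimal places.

5.235

F = S·e^((r_BRL − r_USD)T) = 5.260 · e^((0.0598 − 0.0885) × 60/360)
= 5.260 · e^-0.004783 = 5.260 × 0.995228
F = 5.235 BRL per USD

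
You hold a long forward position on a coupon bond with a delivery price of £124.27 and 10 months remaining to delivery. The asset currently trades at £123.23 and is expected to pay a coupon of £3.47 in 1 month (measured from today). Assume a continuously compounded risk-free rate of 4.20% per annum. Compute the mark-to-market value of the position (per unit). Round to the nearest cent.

-£0.22

PV(remaining coupons) I = 3.47·e^(−0.0420·1/12) = 3.4579
Current forward F = (S − I)·e^(rT) = (123.23 − 3.4579)·e^(0.0420·10/12) = 119.7721 × 1.035620 = 124.0384
Value (long) = (F − K)·e^(−rT) = (124.0384 − 124.27) × 0.965605 = -0.2236
Value = -£0.22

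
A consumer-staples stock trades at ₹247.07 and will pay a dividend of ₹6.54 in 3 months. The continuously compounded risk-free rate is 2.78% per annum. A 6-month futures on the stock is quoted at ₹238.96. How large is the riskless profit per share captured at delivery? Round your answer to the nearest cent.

PV(dividends) I = 6.54·e^(−0.0278·3/12) = 6.4947
Fair futures F* = (S − I)·e^(rT) = (247.07 − 6.4947)·e^0.013900 = 240.5753 × 1.013997 = 243.9426
Market ₹238.96 < fair 243.9426: forward underpriced → reverse cash-and-carry (short the stock, invest proceeds at r, pay the dividends, go long the forward).
Profit at T = |F_mkt − F*| = |238.96 − 243.9426| = ₹4.98 per share

₹4.98 per share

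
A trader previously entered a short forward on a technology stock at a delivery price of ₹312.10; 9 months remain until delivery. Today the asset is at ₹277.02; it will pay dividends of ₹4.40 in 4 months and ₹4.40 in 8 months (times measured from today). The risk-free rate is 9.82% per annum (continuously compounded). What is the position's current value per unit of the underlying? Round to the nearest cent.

PV(remaining dividends) I = 4.40·e^(−0.0982·4/12) + 4.40·e^(−0.0982·8/12) = 8.3795
Current forward F = (S − I)·e^(rT) = (277.02 − 8.3795)·e^(0.0982·9/12) = 268.6405 × 1.076430 = 289.1727
Value (long) = (F − K)·e^(−rT) = (289.1727 − 312.10) × 0.928997 = -21.2994
Short position value = −(long value) = ₹21.30

₹21.30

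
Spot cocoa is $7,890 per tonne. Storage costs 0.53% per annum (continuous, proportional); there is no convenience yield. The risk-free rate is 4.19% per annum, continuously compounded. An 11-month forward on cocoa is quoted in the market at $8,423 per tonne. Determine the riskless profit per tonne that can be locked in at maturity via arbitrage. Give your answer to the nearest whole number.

$184 per tonne

Fair forward: F* = S·e^(carry·T), with carry = (r + u) = 0.0419 + 0.0053 = 0.0472
F* = 7890 · e^(0.0472 × 11/12) = 7890 · e^0.043267 = 7890 × 1.044217 = $8238.8721
Market $8423 > fair $8238.8721: forward overpriced → cash-and-carry (buy spot, short the forward).
At maturity, profit = |F_mkt − F*| = |8423 − 8238.8721| = $184 per tonne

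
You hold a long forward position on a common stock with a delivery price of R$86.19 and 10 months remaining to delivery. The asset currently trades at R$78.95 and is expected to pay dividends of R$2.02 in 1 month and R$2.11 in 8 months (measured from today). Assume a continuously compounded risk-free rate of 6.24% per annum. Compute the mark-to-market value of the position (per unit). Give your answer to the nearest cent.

PV(remaining dividends) I = 2.02·e^(−0.0624·1/12) + 2.11·e^(−0.0624·8/12) = 4.0335
Current forward F = (S − I)·e^(rT) = (78.95 − 4.0335)·e^(0.0624·10/12) = 74.9165 × 1.053376 = 78.9152
Value (long) = (F − K)·e^(−rT) = (78.9152 − 86.19) × 0.949329 = -6.9062
Value = -R$6.91

-R$6.91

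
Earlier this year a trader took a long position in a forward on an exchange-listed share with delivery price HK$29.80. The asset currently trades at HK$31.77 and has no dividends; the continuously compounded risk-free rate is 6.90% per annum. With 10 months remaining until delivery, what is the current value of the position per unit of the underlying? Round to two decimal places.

Current fair forward for the remaining 10 months: F = S·e^(r·T), r = 0.0690
F = 31.77 · e^(0.0690 × 10/12) = 31.77 × 1.059185 = 33.6503
Value of long forward = (F − K)·e^(−rT) = (33.6503 − 29.80) · e^(−0.0690·10/12)
= 3.8503 × 0.944122 = 3.64

HK$3.64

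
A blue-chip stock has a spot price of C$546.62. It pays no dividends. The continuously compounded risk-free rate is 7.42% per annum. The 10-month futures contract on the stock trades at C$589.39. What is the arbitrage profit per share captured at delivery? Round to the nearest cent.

C$7.90 per share

Fair futures: F* = S·e^(carry·T), with carry = r = 0.0742
F* = 546.62 · e^(0.0742 × 10/12) = 546.62 · e^0.061833 = 546.62 × 1.063785 = C$581.4862
Market C$589.39 > fair C$581.4862: forward overpriced → cash-and-carry (buy spot, short the forward).
At maturity, profit = |F_mkt − F*| = |589.39 − 581.4862| = C$7.90 per share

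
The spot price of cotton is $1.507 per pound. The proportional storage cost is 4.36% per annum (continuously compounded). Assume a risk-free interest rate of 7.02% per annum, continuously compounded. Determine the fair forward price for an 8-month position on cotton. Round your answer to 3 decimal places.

Net carry = r + u − y = 0.0702 + 0.0436 − 0.0000 = 0.1138
F = S·e^((r+u−y)T) = 1.507 · e^(0.1138 × 8/12) = 1.507 · e^0.075867
= 1.507 × 1.078819 = $1.626 per pound

$1.626 per pound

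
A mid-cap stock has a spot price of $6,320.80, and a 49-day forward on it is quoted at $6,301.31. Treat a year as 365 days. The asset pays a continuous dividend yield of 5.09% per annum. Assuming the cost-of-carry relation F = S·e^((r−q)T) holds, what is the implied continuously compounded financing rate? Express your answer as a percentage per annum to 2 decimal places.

2.79%

From F = S·e^((r−q)T): (r − q) = ln(F/S)/T
ln(6301.31/6320.80) = ln(0.996917) = -0.003088
(r − q) = -0.003088 / (49/365) = -0.023002
r = ln(F/S)/T + q = -0.023002 + 0.0509 = 0.027898
r = 2.79%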